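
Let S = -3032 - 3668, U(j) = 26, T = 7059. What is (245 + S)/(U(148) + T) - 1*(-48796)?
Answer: 69142641/1417 ≈ 48795.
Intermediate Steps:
S = -6700
(245 + S)/(U(148) + T) - 1*(-48796) = (245 - 6700)/(26 + 7059) - 1*(-48796) = -6455/7085 + 48796 = -6455*1/7085 + 48796 = -1291/1417 + 48796 = 69142641/1417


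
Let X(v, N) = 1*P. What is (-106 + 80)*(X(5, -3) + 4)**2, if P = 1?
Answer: -650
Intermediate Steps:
X(v, N) = 1 (X(v, N) = 1*1 = 1)
(-106 + 80)*(X(5, -3) + 4)**2 = (-106 + 80)*(1 + 4)**2 = -26*5**2 = -26*25 = -650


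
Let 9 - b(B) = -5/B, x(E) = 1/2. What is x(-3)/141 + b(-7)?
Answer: 16363/1974 ≈ 8.2893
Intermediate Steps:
x(E) = 1/2
b(B) = 9 + 5/B (b(B) = 9 - (-5)/B = 9 + 5/B)
x(-3)/141 + b(-7) = (1/2)/141 + (9 + 5/(-7)) = (1/2)*(1/141) + (9 + 5*(-1/7)) = 1/282 + (9 - 5/7) = 1/282 + 58/7 = 16363/1974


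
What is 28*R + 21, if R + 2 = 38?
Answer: 1029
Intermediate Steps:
R = 36 (R = -2 + 38 = 36)
28*R + 21 = 28*36 + 21 = 1008 + 21 = 1029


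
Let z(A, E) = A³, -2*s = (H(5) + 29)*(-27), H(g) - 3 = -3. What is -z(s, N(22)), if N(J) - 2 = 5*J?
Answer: -480048687/8 ≈ -6.0006e+7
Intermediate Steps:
H(g) = 0 (H(g) = 3 - 3 = 0)
N(J) = 2 + 5*J
s = 783/2 (s = -(0 + 29)*(-27)/2 = -29*(-27)/2 = -½*(-783) = 783/2 ≈ 391.50)
-z(s, N(22)) = -(783/2)³ = -1*480048687/8 = -480048687/8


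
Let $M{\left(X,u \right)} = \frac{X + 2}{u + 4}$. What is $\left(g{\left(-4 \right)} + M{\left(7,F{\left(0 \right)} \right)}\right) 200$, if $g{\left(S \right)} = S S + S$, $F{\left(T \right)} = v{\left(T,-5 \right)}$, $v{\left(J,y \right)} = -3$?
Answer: $4200$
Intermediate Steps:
$F{\left(T \right)} = -3$
$g{\left(S \right)} = S + S^{2}$ ($g{\left(S \right)} = S^{2} + S = S + S^{2}$)
$M{\left(X,u \right)} = \frac{2 + X}{4 + u}$
$\left(g{\left(-4 \right)} + M{\left(7,F{\left(0 \right)} \right)}\right) 200 = \left(- 4 \left(1 - 4\right) + \frac{2 + 7}{4 - 3}\right) 200 = \left(\left(-4\right) \left(-3\right) + 1^{-1} \cdot 9\right) 200 = \left(12 + 1 \cdot 9\right) 200 = \left(12 + 9\right) 200 = 21 \cdot 200 = 4200$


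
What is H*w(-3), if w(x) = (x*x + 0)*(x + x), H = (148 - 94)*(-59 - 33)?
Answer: 268272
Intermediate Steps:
H = -4968 (H = 54*(-92) = -4968)
w(x) = 2*x³ (w(x) = (x² + 0)*(2*x) = x²*(2*x) = 2*x³)
H*w(-3) = -9936*(-3)³ = -9936*(-27) = -4968*(-54) = 268272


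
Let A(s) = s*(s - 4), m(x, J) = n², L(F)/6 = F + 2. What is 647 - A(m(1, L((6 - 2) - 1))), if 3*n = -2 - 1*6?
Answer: 50615/81 ≈ 624.88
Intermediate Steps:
L(F) = 12 + 6*F (L(F) = 6*(F + 2) = 6*(2 + F) = 12 + 6*F)
n = -8/3 (n = (-2 - 1*6)/3 = (-2 - 6)/3 = (⅓)*(-8) = -8/3 ≈ -2.6667)
m(x, J) = 64/9 (m(x, J) = (-8/3)² = 64/9)
A(s) = s*(-4 + s)
647 - A(m(1, L((6 - 2) - 1))) = 647 - 64*(-4 + 64/9)/9 = 647 - 64*28/(9*9) = 647 - 1*1792/81 = 647 - 1792/81 = 50615/81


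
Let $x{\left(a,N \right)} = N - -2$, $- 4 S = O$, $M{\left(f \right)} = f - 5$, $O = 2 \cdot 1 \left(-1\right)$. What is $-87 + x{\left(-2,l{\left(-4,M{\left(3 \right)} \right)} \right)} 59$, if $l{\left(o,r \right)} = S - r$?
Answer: $\frac{357}{2} \approx 178.5$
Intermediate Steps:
$O = -2$ ($O = 2 \left(-1\right) = -2$)
$M{\left(f \right)} = -5 + f$
$S = \frac{1}{2}$ ($S = \left(- \frac{1}{4}\right) \left(-2\right) = \frac{1}{2} \approx 0.5$)
$l{\left(o,r \right)} = \frac{1}{2} - r$
$x{\left(a,N \right)} = 2 + N$ ($x{\left(a,N \right)} = N + 2 = 2 + N$)
$-87 + x{\left(-2,l{\left(-4,M{\left(3 \right)} \right)} \right)} 59 = -87 + \left(2 + \left(\frac{1}{2} - \left(-5 + 3\right)\right)\right) 59 = -87 + \left(2 + \left(\frac{1}{2} - -2\right)\right) 59 = -87 + \left(2 + \left(\frac{1}{2} + 2\right)\right) 59 = -87 + \left(2 + \frac{5}{2}\right) 59 = -87 + \frac{9}{2} \cdot 59 = -87 + \frac{531}{2} = \frac{357}{2}$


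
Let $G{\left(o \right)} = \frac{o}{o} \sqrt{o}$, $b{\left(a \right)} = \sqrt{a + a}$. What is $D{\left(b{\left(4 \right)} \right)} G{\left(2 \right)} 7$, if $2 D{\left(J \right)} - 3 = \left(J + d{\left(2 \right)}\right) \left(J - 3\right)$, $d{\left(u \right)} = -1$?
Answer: $-56 + 49 \sqrt{2} \approx 13.296$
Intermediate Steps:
$b{\left(a \right)} = \sqrt{2} \sqrt{a}$ ($b{\left(a \right)} = \sqrt{2 a} = \sqrt{2} \sqrt{a}$)
$G{\left(o \right)} = \sqrt{o}$ ($G{\left(o \right)} = 1 \sqrt{o} = \sqrt{o}$)
$D{\left(J \right)} = \frac{3}{2} + \frac{\left(-1 + J\right) \left(-3 + J\right)}{2}$ ($D{\left(J \right)} = \frac{3}{2} + \frac{\left(J - 1\right) \left(J - 3\right)}{2} = \frac{3}{2} + \frac{\left(-1 + J\right) \left(-3 + J\right)}{2}$)
$D{\left(b{\left(4 \right)} \right)} G{\left(2 \right)} 7 = \left(3 + \frac{\left(\sqrt{2} \sqrt{4}\right)^{2}}{2} - 2 \sqrt{2} \sqrt{4}\right) \sqrt{2} \cdot 7 = \left(3 + \frac{\left(\sqrt{2} \cdot 2\right)^{2}}{2} - 2 \sqrt{2} \cdot 2\right) \sqrt{2} \cdot 7 = \left(3 + \frac{\left(2 \sqrt{2}\right)^{2}}{2} - 2 \cdot 2 \sqrt{2}\right) \sqrt{2} \cdot 7 = \left(3 + \frac{1}{2} \cdot 8 - 4 \sqrt{2}\right) \sqrt{2} \cdot 7 = \left(3 + 4 - 4 \sqrt{2}\right) \sqrt{2} \cdot 7 = \left(7 - 4 \sqrt{2}\right) \sqrt{2} \cdot 7 = \sqrt{2} \left(7 - 4 \sqrt{2}\right) 7 = 7 \sqrt{2} \left(7 - 4 \sqrt{2}\right)$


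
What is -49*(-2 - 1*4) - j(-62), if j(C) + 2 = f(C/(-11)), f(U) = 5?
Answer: 291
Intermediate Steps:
j(C) = 3 (j(C) = -2 + 5 = 3)
-49*(-2 - 1*4) - j(-62) = -49*(-2 - 1*4) - 1*3 = -49*(-2 - 4) - 3 = -49*(-6) - 3 = 294 - 3 = 291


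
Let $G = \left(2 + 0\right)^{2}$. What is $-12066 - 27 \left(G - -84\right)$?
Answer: $-14442$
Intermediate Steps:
$G = 4$ ($G = 2^{2} = 4$)
$-12066 - 27 \left(G - -84\right) = -12066 - 27 \left(4 - -84\right) = -12066 - 27 \left(4 + 84\right) = -12066 - 2376 = -14442$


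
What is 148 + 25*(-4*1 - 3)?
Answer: -27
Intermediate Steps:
148 + 25*(-4*1 - 3) = 148 + 25*(-4 - 3) = 148 + 25*(-7) = 148 - 175 = -27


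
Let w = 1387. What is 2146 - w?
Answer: 759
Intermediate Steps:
2146 - w = 2146 - 1*1387 = 2146 - 1387 = 759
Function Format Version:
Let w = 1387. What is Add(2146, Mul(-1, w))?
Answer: 759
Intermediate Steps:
Add(2146, Mul(-1, w)) = Add(2146, Mul(-1, 1387)) = Add(2146, -1387) = 759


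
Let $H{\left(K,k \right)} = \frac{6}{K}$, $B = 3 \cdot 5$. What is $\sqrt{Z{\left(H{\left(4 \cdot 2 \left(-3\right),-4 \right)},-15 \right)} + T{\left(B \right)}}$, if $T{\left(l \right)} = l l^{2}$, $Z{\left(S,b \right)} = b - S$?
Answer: $\frac{\sqrt{13441}}{2} \approx 57.968$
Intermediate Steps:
$B = 15$
$T{\left(l \right)} = l^{3}$
$\sqrt{Z{\left(H{\left(4 \cdot 2 \left(-3\right),-4 \right)},-15 \right)} + T{\left(B \right)}} = \sqrt{\left(-15 - \frac{6}{4 \cdot 2 \left(-3\right)}\right) + 15^{3}} = \sqrt{\left(-15 - \frac{6}{8 \left(-3\right)}\right) + 3375} = \sqrt{\left(-15 - \frac{6}{-24}\right) + 3375} = \sqrt{\left(-15 - 6 \left(- \frac{1}{24}\right)\right) + 3375} = \sqrt{\left(-15 - - \frac{1}{4}\right) + 3375} = \sqrt{\left(-15 + \frac{1}{4}\right) + 3375} = \sqrt{- \frac{59}{4} + 3375} = \sqrt{\frac{13441}{4}} = \frac{\sqrt{13441}}{2}$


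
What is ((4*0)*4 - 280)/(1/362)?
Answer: -101360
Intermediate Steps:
((4*0)*4 - 280)/(1/362) = (0*4 - 280)/(1/362) = (0 - 280)*362 = -280*362 = -101360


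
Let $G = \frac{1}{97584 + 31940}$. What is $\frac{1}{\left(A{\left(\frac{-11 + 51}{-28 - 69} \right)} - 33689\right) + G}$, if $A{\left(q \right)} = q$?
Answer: $- \frac{12563828}{423267982355} \approx -2.9683 \cdot 10^{-5}$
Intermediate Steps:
$G = \frac{1}{129524} \approx 7.7206 \cdot 10^{-6}$
$\frac{1}{\left(A{\left(\frac{-11 + 51}{-28 - 69} \right)} - 33689\right) + G} = \frac{1}{\left(\frac{-11 + 51}{-28 - 69} - 33689\right) + \frac{1}{129524}} = \frac{1}{\left(\frac{40}{-97} - 33689\right) + \frac{1}{129524}} = \frac{1}{\left(40 \left(- \frac{1}{97}\right) - 33689\right) + \frac{1}{129524}} = \frac{1}{\left(- \frac{40}{97} - 33689\right) + \frac{1}{129524}} = \frac{1}{- \frac{3267873}{97} + \frac{1}{129524}} = \frac{1}{- \frac{423267982355}{12563828}} = - \frac{12563828}{423267982355}$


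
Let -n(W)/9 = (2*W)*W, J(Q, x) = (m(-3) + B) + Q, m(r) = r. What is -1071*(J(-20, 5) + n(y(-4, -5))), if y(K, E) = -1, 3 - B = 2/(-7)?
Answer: 40392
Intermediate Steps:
B = 23/7 (B = 3 - 2/(-7) = 3 - 2*(-1)/7 = 3 - 1*(-2/7) = 3 + 2/7 = 23/7 ≈ 3.2857)
J(Q, x) = 2/7 + Q (J(Q, x) = (-3 + 23/7) + Q = 2/7 + Q)
n(W) = -18*W**2 (n(W) = -9*2*W*W = -18*W**2)
-1071*(J(-20, 5) + n(y(-4, -5))) = -1071*((2/7 - 20) - 18*(-1)**2) = -1071*(-138/7 - 18*1) = -1071*(-138/7 - 18) = -1071*(-264/7) = 40392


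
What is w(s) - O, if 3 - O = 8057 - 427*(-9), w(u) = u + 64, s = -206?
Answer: 11755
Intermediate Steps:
w(u) = 64 + u
O = -11897 (O = 3 - (8057 - 427*(-9)) = 3 - (8057 + 3843) = 3 - 1*11900 = 3 - 11900 = -11897)
w(s) - O = (64 - 206) - 1*(-11897) = -142 + 11897 = 11755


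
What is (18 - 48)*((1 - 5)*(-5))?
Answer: -600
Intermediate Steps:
(18 - 48)*((1 - 5)*(-5)) = -(-120)*(-5) = -30*20 = -600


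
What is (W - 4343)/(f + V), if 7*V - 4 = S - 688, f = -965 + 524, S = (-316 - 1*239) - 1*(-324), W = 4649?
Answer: -357/667 ≈ -0.53523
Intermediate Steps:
S = -231 (S = (-316 - 239) + 324 = -555 + 324 = -231)
f = -441
V = -915/7 (V = 4/7 + (-231 - 688)/7 = 4/7 + (⅐)*(-919) = 4/7 - 919/7 = -915/7 ≈ -130.71)
(W - 4343)/(f + V) = (4649 - 4343)/(-441 - 915/7) = 306/(-4002/7) = 306*(-7/4002) = -357/667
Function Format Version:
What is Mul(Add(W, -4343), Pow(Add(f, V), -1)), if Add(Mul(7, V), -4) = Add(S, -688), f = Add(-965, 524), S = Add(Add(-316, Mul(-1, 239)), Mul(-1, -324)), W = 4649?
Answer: Rational(-357, 667) ≈ -0.53523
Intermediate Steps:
S = -231 (S = Add(Add(-316, -239), 324) = Add(-555, 324) = -231)
f = -441
V = Rational(-915, 7) (V = Add(Rational(4, 7), Mul(Rational(1, 7), Add(-231, -688))) = Add(Rational(4, 7), Mul(Rational(1, 7), -919)) = Add(Rational(4, 7), Rational(-919, 7)) = Rational(-915, 7) ≈ -130.71)
Mul(Add(W, -4343), Pow(Add(f, V), -1)) = Mul(Add(4649, -4343), Pow(Add(-441, Rational(-915, 7)), -1)) = Mul(306, Pow(Rational(-4002, 7), -1)) = Mul(306, Rational(-7, 4002)) = Rational(-357, 667)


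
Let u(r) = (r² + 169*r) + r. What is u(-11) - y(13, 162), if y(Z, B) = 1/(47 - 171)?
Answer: -216875/124 ≈ -1749.0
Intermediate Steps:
y(Z, B) = -1/124 (y(Z, B) = 1/(-124) = -1/124)
u(r) = r² + 170*r
u(-11) - y(13, 162) = -11*(170 - 11) - 1*(-1/124) = -11*159 + 1/124 = -1749 + 1/124 = -216875/124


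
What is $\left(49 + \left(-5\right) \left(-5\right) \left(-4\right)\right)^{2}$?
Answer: $2601$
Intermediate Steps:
$\left(49 + \left(-5\right) \left(-5\right) \left(-4\right)\right)^{2} = \left(49 + 25 \left(-4\right)\right)^{2} = \left(49 - 100\right)^{2} = \left(-51\right)^{2} = 2601$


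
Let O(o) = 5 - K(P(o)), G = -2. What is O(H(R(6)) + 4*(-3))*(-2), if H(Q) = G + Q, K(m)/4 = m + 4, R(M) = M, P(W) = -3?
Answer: -2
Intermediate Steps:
K(m) = 16 + 4*m (K(m) = 4*(m + 4) = 4*(4 + m) = 16 + 4*m)
H(Q) = -2 + Q
O(o) = 1 (O(o) = 5 - (16 + 4*(-3)) = 5 - (16 - 12) = 5 - 1*4 = 5 - 4 = 1)
O(H(R(6)) + 4*(-3))*(-2) = 1*(-2) = -2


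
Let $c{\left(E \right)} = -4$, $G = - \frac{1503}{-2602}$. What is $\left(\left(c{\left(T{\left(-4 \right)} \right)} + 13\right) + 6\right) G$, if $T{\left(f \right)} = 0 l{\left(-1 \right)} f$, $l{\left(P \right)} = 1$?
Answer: $\frac{22545}{2602} \approx 8.6645$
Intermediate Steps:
$T{\left(f \right)} = 0$ ($T{\left(f \right)} = 0 \cdot 1 f = 0 f = 0$)
$G = \frac{1503}{2602}$ ($G = \left(-1503\right) \left(- \frac{1}{2602}\right) = \frac{1503}{2602} \approx 0.57763$)
$\left(\left(c{\left(T{\left(-4 \right)} \right)} + 13\right) + 6\right) G = \left(\left(-4 + 13\right) + 6\right) \frac{1503}{2602} = \left(9 + 6\right) \frac{1503}{2602} = 15 \cdot \frac{1503}{2602} = \frac{22545}{2602}$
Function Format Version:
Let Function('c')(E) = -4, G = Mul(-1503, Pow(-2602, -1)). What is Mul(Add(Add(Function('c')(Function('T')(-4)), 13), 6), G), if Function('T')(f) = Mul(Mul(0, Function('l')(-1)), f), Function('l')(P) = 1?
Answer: Rational(22545, 2602) ≈ 8.6645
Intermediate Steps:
Function('T')(f) = 0 (Function('T')(f) = Mul(Mul(0, 1), f) = Mul(0, f) = 0)
G = Rational(1503, 2602) (G = Mul(-1503, Rational(-1, 2602)) = Rational(1503, 2602) ≈ 0.57763)
Mul(Add(Add(Function('c')(Function('T')(-4)), 13), 6), G) = Mul(Add(Add(-4, 13), 6), Rational(1503, 2602)) = Mul(Add(9, 6), Rational(1503, 2602)) = Mul(15, Rational(1503, 2602)) = Rational(22545, 2602)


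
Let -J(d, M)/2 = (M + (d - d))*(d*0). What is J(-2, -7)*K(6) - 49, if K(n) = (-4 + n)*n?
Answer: -49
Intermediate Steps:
J(d, M) = 0 (J(d, M) = -2*(M + (d - d))*d*0 = -2*(M + 0)*0 = -2*M*0 = -2*0 = 0)
K(n) = n*(-4 + n)
J(-2, -7)*K(6) - 49 = 0*(6*(-4 + 6)) - 49 = 0*(6*2) - 49 = 0*12 - 49 = 0 - 49 = -49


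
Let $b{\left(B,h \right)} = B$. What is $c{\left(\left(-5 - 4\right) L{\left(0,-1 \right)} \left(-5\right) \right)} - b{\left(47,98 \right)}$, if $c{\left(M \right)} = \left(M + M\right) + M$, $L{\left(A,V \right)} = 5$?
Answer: $628$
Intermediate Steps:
$c{\left(M \right)} = 3 M$ ($c{\left(M \right)} = 2 M + M = 3 M$)
$c{\left(\left(-5 - 4\right) L{\left(0,-1 \right)} \left(-5\right) \right)} - b{\left(47,98 \right)} = 3 \left(-5 - 4\right) 5 \left(-5\right) - 47 = 3 \left(-9\right) 5 \left(-5\right) - 47 = 3 \left(\left(-45\right) \left(-5\right)\right) - 47 = 3 \cdot 225 - 47 = 675 - 47 = 628$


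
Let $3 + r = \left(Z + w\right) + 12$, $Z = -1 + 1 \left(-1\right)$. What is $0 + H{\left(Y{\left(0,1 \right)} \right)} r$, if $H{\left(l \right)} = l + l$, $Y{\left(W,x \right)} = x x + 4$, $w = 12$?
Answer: $190$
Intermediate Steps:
$Y{\left(W,x \right)} = 4 + x^{2}$ ($Y{\left(W,x \right)} = x^{2} + 4 = 4 + x^{2}$)
$H{\left(l \right)} = 2 l$
$Z = -2$ ($Z = -1 - 1 = -2$)
$r = 19$ ($r = -3 + \left(\left(-2 + 12\right) + 12\right) = -3 + \left(10 + 12\right) = -3 + 22 = 19$)
$0 + H{\left(Y{\left(0,1 \right)} \right)} r = 0 + 2 \left(4 + 1^{2}\right) 19 = 0 + 2 \left(4 + 1\right) 19 = 0 + 2 \cdot 5 \cdot 19 = 0 + 10 \cdot 19 = 0 + 190 = 190$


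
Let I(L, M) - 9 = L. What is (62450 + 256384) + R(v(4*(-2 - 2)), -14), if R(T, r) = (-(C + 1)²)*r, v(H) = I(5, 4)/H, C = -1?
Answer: 318834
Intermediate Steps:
I(L, M) = 9 + L
v(H) = 14/H (v(H) = (9 + 5)/H = 14/H)
R(T, r) = 0 (R(T, r) = (-(-1 + 1)²)*r = (-1*0²)*r = (-1*0)*r = 0*r = 0)
(62450 + 256384) + R(v(4*(-2 - 2)), -14) = (62450 + 256384) + 0 = 318834 + 0 = 318834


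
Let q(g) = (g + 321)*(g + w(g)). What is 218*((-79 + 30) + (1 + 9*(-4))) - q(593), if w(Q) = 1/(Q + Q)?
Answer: -332266659/593 ≈ -5.6032e+5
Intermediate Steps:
w(Q) = 1/(2*Q)
q(g) = (321 + g)*(g + 1/(2*g)) (q(g) = (g + 321)*(g + 1/(2*g)) = (321 + g)*(g + 1/(2*g)))
218*((-79 + 30) + (1 + 9*(-4))) - q(593) = 218*((-79 + 30) + (1 + 9*(-4))) - (½ + 593² + 321*593 + (321/2)/593) = 218*(-49 + (1 - 36)) - (½ + 351649 + 190353 + (321/2)*(1/593)) = 218*(-49 - 35) - (½ + 351649 + 190353 + 321/1186) = 218*(-84) - 1*321407643/593 = -18312 - 321407643/593 = -332266659/593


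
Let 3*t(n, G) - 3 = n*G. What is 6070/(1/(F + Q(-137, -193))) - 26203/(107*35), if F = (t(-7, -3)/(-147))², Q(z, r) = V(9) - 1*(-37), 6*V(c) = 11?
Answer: 2725222991914/11560815 ≈ 2.3573e+5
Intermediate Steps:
t(n, G) = 1 + G*n/3 (t(n, G) = 1 + (n*G)/3 = 1 + (G*n)/3 = 1 + G*n/3)
V(c) = 11/6 (V(c) = (⅙)*11 = 11/6)
Q(z, r) = 233/6 (Q(z, r) = 11/6 - 1*(-37) = 11/6 + 37 = 233/6)
F = 64/21609 (F = ((1 + (⅓)*(-3)*(-7))/(-147))² = ((1 + 7)*(-1/147))² = (8*(-1/147))² = (-8/147)² = 64/21609 ≈ 0.0029617)
6070/(1/(F + Q(-137, -193))) - 26203/(107*35) = 6070/(1/(64/21609 + 233/6)) - 26203/(107*35) = 6070/(1/(1678427/43218)) - 26203/3745 = 6070/(43218/1678427) - 26203*1/3745 = 6070*(1678427/43218) - 26203/3745 = 5094025945/21609 - 26203/3745 = 2725222991914/11560815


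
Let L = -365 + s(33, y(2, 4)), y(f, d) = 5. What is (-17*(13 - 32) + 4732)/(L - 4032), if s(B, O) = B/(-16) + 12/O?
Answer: -404400/351733 ≈ -1.1497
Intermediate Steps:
s(B, O) = 12/O - B/16 (s(B, O) = B*(-1/16) + 12/O = -B/16 + 12/O = 12/O - B/16)
L = -29173/80 (L = -365 + (12/5 - 1/16*33) = -365 + (12*(1/5) - 33/16) = -365 + (12/5 - 33/16) = -365 + 27/80 = -29173/80 ≈ -364.66)
(-17*(13 - 32) + 4732)/(L - 4032) = (-17*(13 - 32) + 4732)/(-29173/80 - 4032) = (-17*(-19) + 4732)/(-351733/80) = (323 + 4732)*(-80/351733) = 5055*(-80/351733) = -404400/351733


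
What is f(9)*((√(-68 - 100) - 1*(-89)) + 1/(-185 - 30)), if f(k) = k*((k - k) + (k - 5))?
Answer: 688824/215 + 72*I*√42 ≈ 3203.8 + 466.61*I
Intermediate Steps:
f(k) = k*(-5 + k) (f(k) = k*(0 + (-5 + k)) = k*(-5 + k))
f(9)*((√(-68 - 100) - 1*(-89)) + 1/(-185 - 30)) = (9*(-5 + 9))*((√(-68 - 100) - 1*(-89)) + 1/(-185 - 30)) = (9*4)*((√(-168) + 89) + 1/(-215)) = 36*((2*I*√42 + 89) - 1/215) = 36*((89 + 2*I*√42) - 1/215) = 36*(19134/215 + 2*I*√42) = 688824/215 + 72*I*√42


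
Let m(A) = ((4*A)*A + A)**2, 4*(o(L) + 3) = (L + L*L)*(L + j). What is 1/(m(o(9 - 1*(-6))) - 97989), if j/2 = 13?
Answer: 1/583215399823620 ≈ 1.7146e-15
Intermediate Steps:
j = 26 (j = 2*13 = 26)
o(L) = -3 + (26 + L)*(L + L**2)/4 (o(L) = -3 + ((L + L*L)*(L + 26))/4 = -3 + ((L + L**2)*(26 + L))/4 = -3 + ((26 + L)*(L + L**2))/4 = -3 + (26 + L)*(L + L**2)/4)
m(A) = (A + 4*A**2)**2 (m(A) = (4*A**2 + A)**2 = (A + 4*A**2)**2)
1/(m(o(9 - 1*(-6))) - 97989) = 1/((-3 + (9 - 1*(-6))**3/4 + 13*(9 - 1*(-6))/2 + 27*(9 - 1*(-6))**2/4)**2*(1 + 4*(-3 + (9 - 1*(-6))**3/4 + 13*(9 - 1*(-6))/2 + 27*(9 - 1*(-6))**2/4))**2 - 97989) = 1/((-3 + (9 + 6)**3/4 + 13*(9 + 6)/2 + 27*(9 + 6)**2/4)**2*(1 + 4*(-3 + (9 + 6)**3/4 + 13*(9 + 6)/2 + 27*(9 + 6)**2/4))**2 - 97989) = 1/((-3 + (1/4)*15**3 + (13/2)*15 + (27/4)*15**2)**2*(1 + 4*(-3 + (1/4)*15**3 + (13/2)*15 + (27/4)*15**2))**2 - 97989) = 1/((-3 + (1/4)*3375 + 195/2 + (27/4)*225)**2*(1 + 4*(-3 + (1/4)*3375 + 195/2 + (27/4)*225))**2 - 97989) = 1/((-3 + 3375/4 + 195/2 + 6075/4)**2*(1 + 4*(-3 + 3375/4 + 195/2 + 6075/4))**2 - 97989) = 1/(2457**2*(1 + 4*2457)**2 - 97989) = 1/(6036849*(1 + 9828)**2 - 97989) = 1/(6036849*9829**2 - 97989) = 1/(6036849*96609241 - 97989) = 1/(583215399921609 - 97989) = 1/583215399823620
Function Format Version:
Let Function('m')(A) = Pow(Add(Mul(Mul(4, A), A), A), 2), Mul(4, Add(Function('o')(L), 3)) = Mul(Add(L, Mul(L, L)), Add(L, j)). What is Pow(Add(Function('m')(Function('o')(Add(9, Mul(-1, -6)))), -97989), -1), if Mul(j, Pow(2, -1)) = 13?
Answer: Rational(1, 583215399823620) ≈ 1.7146e-15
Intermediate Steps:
j = 26 (j = Mul(2, 13) = 26)
Function('o')(L) = Add(-3, Mul(Rational(1, 4), Add(26, L), Add(L, Pow(L, 2)))) (Function('o')(L) = Add(-3, Mul(Rational(1, 4), Mul(Add(L, Mul(L, L)), Add(L, 26)))) = Add(-3, Mul(Rational(1, 4), Mul(Add(L, Pow(L, 2)), Add(26, L)))) = Add(-3, Mul(Rational(1, 4), Mul(Add(26, L), Add(L, Pow(L, 2))))) = Add(-3, Mul(Rational(1, 4), Add(26, L), Add(L, Pow(L, 2)))))
Function('m')(A) = Pow(Add(A, Mul(4, Pow(A, 2))), 2) (Function('m')(A) = Pow(Add(Mul(4, Pow(A, 2)), A), 2) = Pow(Add(A, Mul(4, Pow(A, 2))), 2))
Pow(Add(Function('m')(Function('o')(Add(9, Mul(-1, -6)))), -97989), -1) = Pow(Add(Mul(Pow(Add(-3, Mul(Rational(1, 4), Pow(Add(9, Mul(-1, -6)), 3)), Mul(Rational(13, 2), Add(9, Mul(-1, -6))), Mul(Rational(27, 4), Pow(Add(9, Mul(-1, -6)), 2))), 2), Pow(Add(1, Mul(4, Add(-3, Mul(Rational(1, 4), Pow(Add(9, Mul(-1, -6)), 3)), Mul(Rational(13, 2), Add(9, Mul(-1, -6))), Mul(Rational(27, 4), Pow(Add(9, Mul(-1, -6)), 2))))), 2)), -97989), -1) = Pow(Add(Mul(Pow(Add(-3, Mul(Rational(1, 4), Pow(Add(9, 6), 3)), Mul(Rational(13, 2), Add(9, 6)), Mul(Rational(27, 4), Pow(Add(9, 6), 2))), 2), Pow(Add(1, Mul(4, Add(-3, Mul(Rational(1, 4), Pow(Add(9, 6), 3)), Mul(Rational(13, 2), Add(9, 6)), Mul(Rational(27, 4), Pow(Add(9, 6), 2))))), 2)), -97989), -1) = Pow(Add(Mul(Pow(Add(-3, Mul(Rational(1, 4), Pow(15, 3)), Mul(Rational(13, 2), 15), Mul(Rational(27, 4), Pow(15, 2))), 2), Pow(Add(1, Mul(4, Add(-3, Mul(Rational(1, 4), Pow(15, 3)), Mul(Rational(13, 2), 15), Mul(Rational(27, 4), Pow(15, 2))))), 2)), -97989), -1) = Pow(Add(Mul(Pow(Add(-3, Mul(Rational(1, 4), 3375), Rational(195, 2), Mul(Rational(27, 4), 225)), 2), Pow(Add(1, Mul(4, Add(-3, Mul(Rational(1, 4), 3375), Rational(195, 2), Mul(Rational(27, 4), 225)))), 2)), -97989), -1) = Pow(Add(Mul(Pow(Add(-3, Rational(3375, 4), Rational(195, 2), Rational(6075, 4)), 2), Pow(Add(1, Mul(4, Add(-3, Rational(3375, 4), Rational(195, 2), Rational(6075, 4)))), 2)), -97989), -1) = Pow(Add(Mul(Pow(2457, 2), Pow(Add(1, Mul(4, 2457)), 2)), -97989), -1) = Pow(Add(Mul(6036849, Pow(Add(1, 9828), 2)), -97989), -1) = Pow(Add(Mul(6036849, Pow(9829, 2)), -97989), -1) = Pow(Add(Mul(6036849, 96609241), -97989), -1) = Pow(Add(583215399921609, -97989), -1) = Pow(583215399823620, -1) = Rational(1, 583215399823620)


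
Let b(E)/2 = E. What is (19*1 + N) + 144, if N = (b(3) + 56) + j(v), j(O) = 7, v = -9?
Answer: 232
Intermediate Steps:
b(E) = 2*E
N = 69 (N = (2*3 + 56) + 7 = (6 + 56) + 7 = 62 + 7 = 69)
(19*1 + N) + 144 = (19*1 + 69) + 144 = (19 + 69) + 144 = 88 + 144 = 232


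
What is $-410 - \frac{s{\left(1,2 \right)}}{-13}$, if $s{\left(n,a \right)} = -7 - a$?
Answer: $- \frac{5339}{13} \approx -410.69$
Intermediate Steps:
$-410 - \frac{s{\left(1,2 \right)}}{-13} = -410 - \frac{-7 - 2}{-13} = -410 - \left(-7 - 2\right) \left(- \frac{1}{13}\right) = -410 - \left(-9\right) \left(- \frac{1}{13}\right) = -410 - \frac{9}{13} = - \frac{5339}{13}$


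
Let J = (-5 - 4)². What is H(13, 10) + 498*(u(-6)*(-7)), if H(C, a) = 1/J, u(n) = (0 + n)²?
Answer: -10165175/81 ≈ -1.2550e+5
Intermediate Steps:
J = 81 (J = (-9)² = 81)
u(n) = n²
H(C, a) = 1/81
H(13, 10) + 498*(u(-6)*(-7)) = 1/81 + 498*((-6)²*(-7)) = 1/81 + 498*(36*(-7)) = 1/81 + 498*(-252) = 1/81 - 125496 = -10165175/81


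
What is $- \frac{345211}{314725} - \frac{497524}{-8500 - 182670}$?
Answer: $\frac{9058925403}{6016597825} \approx 1.5057$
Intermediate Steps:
$- \frac{345211}{314725} - \frac{497524}{-8500 - 182670} = \left(-345211\right) \frac{1}{314725} - \frac{497524}{-191170} = - \frac{345211}{314725} - - \frac{248762}{95585} = - \frac{345211}{314725} + \frac{248762}{95585} = \frac{9058925403}{6016597825}$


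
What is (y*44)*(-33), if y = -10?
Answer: 14520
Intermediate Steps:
(y*44)*(-33) = -10*44*(-33) = -440*(-33) = 14520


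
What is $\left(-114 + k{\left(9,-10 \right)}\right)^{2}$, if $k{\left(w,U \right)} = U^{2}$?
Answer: $196$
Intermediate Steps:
$\left(-114 + k{\left(9,-10 \right)}\right)^{2} = \left(-114 + \left(-10\right)^{2}\right)^{2} = \left(-114 + 100\right)^{2} = \left(-14\right)^{2} = 196$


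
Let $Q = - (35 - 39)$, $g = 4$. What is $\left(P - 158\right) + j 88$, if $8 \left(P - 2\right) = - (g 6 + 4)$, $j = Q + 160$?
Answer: $\frac{28545}{2} \approx 14273.0$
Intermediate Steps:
$Q = 4$ ($Q = - (35 - 39) = \left(-1\right) \left(-4\right) = 4$)
$j = 164$ ($j = 4 + 160 = 164$)
$P = - \frac{3}{2}$ ($P = 2 + \frac{\left(-1\right) \left(4 \cdot 6 + 4\right)}{8} = 2 + \frac{\left(-1\right) \left(24 + 4\right)}{8} = 2 + \frac{\left(-1\right) 28}{8} = 2 + \frac{1}{8} \left(-28\right) = 2 - \frac{7}{2} = - \frac{3}{2} \approx -1.5$)
$\left(P - 158\right) + j 88 = \left(- \frac{3}{2} - 158\right) + 164 \cdot 88 = \left(- \frac{3}{2} - 158\right) + 14432 = - \frac{319}{2} + 14432 = \frac{28545}{2}$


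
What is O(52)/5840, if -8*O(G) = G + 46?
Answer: -49/23360 ≈ -0.0020976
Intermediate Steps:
O(G) = -23/4 - G/8 (O(G) = -(G + 46)/8 = -(46 + G)/8 = -23/4 - G/8)
O(52)/5840 = (-23/4 - ⅛*52)/5840 = (-23/4 - 13/2)*(1/5840) = -49/4*1/5840 = -49/23360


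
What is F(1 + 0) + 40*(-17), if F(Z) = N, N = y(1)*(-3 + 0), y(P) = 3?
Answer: -689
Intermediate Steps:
N = -9 (N = 3*(-3 + 0) = 3*(-3) = -9)
F(Z) = -9
F(1 + 0) + 40*(-17) = -9 + 40*(-17) = -9 - 680 = -689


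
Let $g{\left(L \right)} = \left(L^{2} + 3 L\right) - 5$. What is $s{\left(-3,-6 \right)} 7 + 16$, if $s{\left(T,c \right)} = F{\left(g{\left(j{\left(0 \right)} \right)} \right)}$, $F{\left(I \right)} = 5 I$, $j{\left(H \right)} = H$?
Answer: $-159$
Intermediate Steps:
$g{\left(L \right)} = -5 + L^{2} + 3 L$
$s{\left(T,c \right)} = -25$ ($s{\left(T,c \right)} = 5 \left(-5 + 0^{2} + 3 \cdot 0\right) = 5 \left(-5 + 0 + 0\right) = 5 \left(-5\right) = -25$)
$s{\left(-3,-6 \right)} 7 + 16 = \left(-25\right) 7 + 16 = -175 + 16 = -159$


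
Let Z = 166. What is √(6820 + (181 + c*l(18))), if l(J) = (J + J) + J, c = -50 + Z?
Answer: √13265 ≈ 115.17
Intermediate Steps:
c = 116 (c = -50 + 166 = 116)
l(J) = 3*J (l(J) = 2*J + J = 3*J)
√(6820 + (181 + c*l(18))) = √(6820 + (181 + 116*(3*18))) = √(6820 + (181 + 116*54)) = √(6820 + (181 + 6264)) = √(6820 + 6445) = √13265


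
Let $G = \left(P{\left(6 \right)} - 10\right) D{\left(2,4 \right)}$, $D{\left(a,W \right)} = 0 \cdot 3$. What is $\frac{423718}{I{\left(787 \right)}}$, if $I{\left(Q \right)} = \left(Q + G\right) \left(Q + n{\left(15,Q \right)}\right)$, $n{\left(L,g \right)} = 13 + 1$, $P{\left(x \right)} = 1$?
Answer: $\frac{423718}{630387} \approx 0.67216$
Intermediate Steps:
$D{\left(a,W \right)} = 0$
$G = 0$ ($G = \left(1 - 10\right) 0 = \left(-9\right) 0 = 0$)
$n{\left(L,g \right)} = 14$
$I{\left(Q \right)} = Q \left(14 + Q\right)$ ($I{\left(Q \right)} = \left(Q + 0\right) \left(Q + 14\right) = Q \left(14 + Q\right)$)
$\frac{423718}{I{\left(787 \right)}} = \frac{423718}{787 \left(14 + 787\right)} = \frac{423718}{787 \cdot 801} = \frac{423718}{630387}$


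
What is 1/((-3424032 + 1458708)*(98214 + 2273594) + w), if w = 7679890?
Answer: -1/4661363505902 ≈ -2.1453e-13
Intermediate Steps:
1/((-3424032 + 1458708)*(98214 + 2273594) + w) = 1/((-3424032 + 1458708)*(98214 + 2273594) + 7679890) = 1/(-1965324*2371808 + 7679890) = 1/(-4661371185792 + 7679890) = 1/(-4661363505902) = -1/4661363505902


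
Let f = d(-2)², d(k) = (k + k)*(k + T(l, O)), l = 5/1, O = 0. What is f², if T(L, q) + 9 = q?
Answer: 3748096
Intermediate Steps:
l = 5 (l = 5*1 = 5)
T(L, q) = -9 + q
d(k) = 2*k*(-9 + k) (d(k) = (k + k)*(k + (-9 + 0)) = (2*k)*(k - 9) = (2*k)*(-9 + k) = 2*k*(-9 + k))
f = 1936 (f = (2*(-2)*(-9 - 2))² = (2*(-2)*(-11))² = 44² = 1936)
f² = 1936² = 3748096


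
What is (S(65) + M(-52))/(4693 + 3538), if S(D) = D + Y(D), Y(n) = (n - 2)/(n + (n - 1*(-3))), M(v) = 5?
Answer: 1339/156389 ≈ 0.0085620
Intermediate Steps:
Y(n) = (-2 + n)/(3 + 2*n) (Y(n) = (-2 + n)/(n + (n + 3)) = (-2 + n)/(n + (3 + n)) = (-2 + n)/(3 + 2*n))
S(D) = D + (-2 + D)/(3 + 2*D)
(S(65) + M(-52))/(4693 + 3538) = ((-2 + 65 + 65*(3 + 2*65))/(3 + 2*65) + 5)/(4693 + 3538) = ((-2 + 65 + 65*(3 + 130))/(3 + 130) + 5)/8231 = ((-2 + 65 + 65*133)/133 + 5)*(1/8231) = ((-2 + 65 + 8645)/133 + 5)*(1/8231) = ((1/133)*8708 + 5)*(1/8231) = (1244/19 + 5)*(1/8231) = (1339/19)*(1/8231) = 1339/156389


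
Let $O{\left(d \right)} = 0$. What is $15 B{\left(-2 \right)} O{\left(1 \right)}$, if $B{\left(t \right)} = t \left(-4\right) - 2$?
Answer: $0$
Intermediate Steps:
$B{\left(t \right)} = -2 - 4 t$ ($B{\left(t \right)} = - 4 t - 2 = -2 - 4 t$)
$15 B{\left(-2 \right)} O{\left(1 \right)} = 15 \left(-2 - -8\right) 0 = 15 \left(-2 + 8\right) 0 = 15 \cdot 6 \cdot 0 = 90 \cdot 0 = 0$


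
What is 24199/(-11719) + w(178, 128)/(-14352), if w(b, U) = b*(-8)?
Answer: -20663512/10511943 ≈ -1.9657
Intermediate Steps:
w(b, U) = -8*b
24199/(-11719) + w(178, 128)/(-14352) = 24199/(-11719) - 8*178/(-14352) = 24199*(-1/11719) - 1424*(-1/14352) = -24199/11719 + 89/897 = -20663512/10511943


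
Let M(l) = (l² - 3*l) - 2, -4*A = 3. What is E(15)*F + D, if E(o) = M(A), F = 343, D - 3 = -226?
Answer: 891/16 ≈ 55.688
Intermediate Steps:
D = -223 (D = 3 - 226 = -223)
A = -¾ (A = -¼*3 = -¾ ≈ -0.75000)
M(l) = -2 + l² - 3*l
E(o) = 13/16 (E(o) = -2 + (-¾)² - 3*(-¾) = -2 + 9/16 + 9/4 = 13/16)
E(15)*F + D = (13/16)*343 - 223 = 4459/16 - 223 = 891/16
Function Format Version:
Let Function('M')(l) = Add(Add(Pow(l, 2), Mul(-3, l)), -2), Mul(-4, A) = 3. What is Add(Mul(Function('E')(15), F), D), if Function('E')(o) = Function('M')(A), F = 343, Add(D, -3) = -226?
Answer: Rational(891, 16) ≈ 55.688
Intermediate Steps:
D = -223 (D = Add(3, -226) = -223)
A = Rational(-3, 4) (A = Mul(Rational(-1, 4), 3) = Rational(-3, 4) ≈ -0.75000)
Function('M')(l) = Add(-2, Pow(l, 2), Mul(-3, l))
Function('E')(o) = Rational(13, 16) (Function('E')(o) = Add(-2, Pow(Rational(-3, 4), 2), Mul(-3, Rational(-3, 4))) = Add(-2, Rational(9, 16), Rational(9, 4)) = Rational(13, 16))
Add(Mul(Function('E')(15), F), D) = Add(Mul(Rational(13, 16), 343), -223) = Add(Rational(4459, 16), -223) = Rational(891, 16)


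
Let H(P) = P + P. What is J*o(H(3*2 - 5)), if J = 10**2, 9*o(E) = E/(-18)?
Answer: -100/81 ≈ -1.2346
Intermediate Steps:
H(P) = 2*P
o(E) = -E/162 (o(E) = (E/(-18))/9 = (E*(-1/18))/9 = (-E/18)/9 = -E/162)
J = 100
J*o(H(3*2 - 5)) = 100*(-(3*2 - 5)/81) = 100*(-(6 - 5)/81) = 100*(-1/81) = -100/81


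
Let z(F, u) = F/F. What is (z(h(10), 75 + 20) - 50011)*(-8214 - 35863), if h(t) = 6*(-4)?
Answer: 2204290770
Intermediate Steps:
h(t) = -24
z(F, u) = 1
(z(h(10), 75 + 20) - 50011)*(-8214 - 35863) = (1 - 50011)*(-8214 - 35863) = -50010*(-44077) = 2204290770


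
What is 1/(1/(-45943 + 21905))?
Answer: -24038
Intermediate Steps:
1/(1/(-45943 + 21905)) = 1/(1/(-24038)) = 1/(-1/24038) = -24038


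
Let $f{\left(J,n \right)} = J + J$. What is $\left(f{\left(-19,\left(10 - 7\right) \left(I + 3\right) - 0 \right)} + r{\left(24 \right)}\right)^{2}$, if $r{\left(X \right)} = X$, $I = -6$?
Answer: $196$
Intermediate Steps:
$f{\left(J,n \right)} = 2 J$
$\left(f{\left(-19,\left(10 - 7\right) \left(I + 3\right) - 0 \right)} + r{\left(24 \right)}\right)^{2} = \left(2 \left(-19\right) + 24\right)^{2} = \left(-38 + 24\right)^{2} = \left(-14\right)^{2} = 196$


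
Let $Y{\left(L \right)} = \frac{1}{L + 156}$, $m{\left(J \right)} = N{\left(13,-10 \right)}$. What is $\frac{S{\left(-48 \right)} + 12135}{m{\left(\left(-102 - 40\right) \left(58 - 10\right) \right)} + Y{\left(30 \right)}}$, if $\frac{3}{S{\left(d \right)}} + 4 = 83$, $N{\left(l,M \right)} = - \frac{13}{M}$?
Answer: $\frac{445780620}{47953} \approx 9296.2$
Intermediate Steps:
$S{\left(d \right)} = \frac{3}{79}$ ($S{\left(d \right)} = \frac{3}{-4 + 83} = \frac{3}{79}$)
$m{\left(J \right)} = \frac{13}{10}$ ($m{\left(J \right)} = - \frac{13}{-10} = \left(-13\right) \left(- \frac{1}{10}\right) = \frac{13}{10}$)
$Y{\left(L \right)} = \frac{1}{156 + L}$
$\frac{S{\left(-48 \right)} + 12135}{m{\left(\left(-102 - 40\right) \left(58 - 10\right) \right)} + Y{\left(30 \right)}} = \frac{\frac{3}{79} + 12135}{\frac{13}{10} + \frac{1}{156 + 30}} = \frac{958668}{79 \left(\frac{13}{10} + \frac{1}{186}\right)} = \frac{958668}{79 \cdot \frac{607}{465}} = \frac{958668}{79} \cdot \frac{465}{607} = \frac{445780620}{47953}$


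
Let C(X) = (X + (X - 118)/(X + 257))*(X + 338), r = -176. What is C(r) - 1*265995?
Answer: -295095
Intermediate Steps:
C(X) = (338 + X)*(X + (-118 + X)/(257 + X)) (C(X) = (X + (-118 + X)/(257 + X))*(338 + X) = (338 + X)*(X + (-118 + X)/(257 + X)))
C(r) - 1*265995 = (-39884 + (-176)³ + 596*(-176)² + 87086*(-176))/(257 - 176) - 1*265995 = (-39884 - 5451776 + 596*30976 - 15327136)/81 - 265995 = (-39884 - 5451776 + 18461696 - 15327136)/81 - 265995 = (1/81)*(-2357100) - 265995 = -29100 - 265995 = -295095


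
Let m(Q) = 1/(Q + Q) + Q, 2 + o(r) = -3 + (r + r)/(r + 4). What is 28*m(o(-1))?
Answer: -8218/51 ≈ -161.14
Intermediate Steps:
o(r) = -5 + 2*r/(4 + r) (o(r) = -2 + (-3 + (r + r)/(r + 4)) = -2 + (-3 + (2*r)/(4 + r)) = -2 + (-3 + 2*r/(4 + r)) = -5 + 2*r/(4 + r))
m(Q) = Q + 1/(2*Q) (m(Q) = 1/(2*Q) + Q = Q + 1/(2*Q))
28*m(o(-1)) = 28*((-20 - 3*(-1))/(4 - 1) + 1/(2*(((-20 - 3*(-1))/(4 - 1))))) = 28*((-20 + 3)/3 + 1/(2*(((-20 + 3)/3)))) = 28*((⅓)*(-17) + 1/(2*(((⅓)*(-17))))) = 28*(-17/3 + 1/(2*(-17/3))) = 28*(-17/3 + (½)*(-3/17)) = 28*(-17/3 - 3/34) = 28*(-587/102) = -8218/51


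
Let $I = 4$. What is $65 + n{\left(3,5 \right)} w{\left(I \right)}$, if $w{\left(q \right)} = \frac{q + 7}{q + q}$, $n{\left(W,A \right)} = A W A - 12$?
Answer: $\frac{1213}{8} \approx 151.63$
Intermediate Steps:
$n{\left(W,A \right)} = -12 + W A^{2}$ ($n{\left(W,A \right)} = W A^{2} - 12 = -12 + W A^{2}$)
$w{\left(q \right)} = \frac{7 + q}{2 q}$
$65 + n{\left(3,5 \right)} w{\left(I \right)} = 65 + \left(-12 + 3 \cdot 5^{2}\right) \frac{7 + 4}{2 \cdot 4} = 65 + \left(-12 + 3 \cdot 25\right) \frac{1}{2} \cdot \frac{1}{4} \cdot 11 = 65 + \left(-12 + 75\right) \frac{11}{8} = 65 + 63 \cdot \frac{11}{8} = 65 + \frac{693}{8} = \frac{1213}{8}$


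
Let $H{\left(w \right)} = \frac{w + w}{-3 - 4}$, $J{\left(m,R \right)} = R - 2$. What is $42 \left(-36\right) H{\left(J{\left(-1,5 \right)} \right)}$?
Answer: $1296$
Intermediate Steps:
$J{\left(m,R \right)} = -2 + R$
$H{\left(w \right)} = - \frac{2 w}{7}$ ($H{\left(w \right)} = \frac{2 w}{-7} = 2 w \left(- \frac{1}{7}\right) = - \frac{2 w}{7}$)
$42 \left(-36\right) H{\left(J{\left(-1,5 \right)} \right)} = 42 \left(-36\right) \left(- \frac{2 \left(-2 + 5\right)}{7}\right) = - 1512 \left(\left(- \frac{2}{7}\right) 3\right) = \left(-1512\right) \left(- \frac{6}{7}\right) = 1296$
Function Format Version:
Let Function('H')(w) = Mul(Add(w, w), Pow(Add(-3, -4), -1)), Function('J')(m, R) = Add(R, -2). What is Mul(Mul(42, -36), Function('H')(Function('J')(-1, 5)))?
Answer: 1296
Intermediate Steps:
Function('J')(m, R) = Add(-2, R)
Function('H')(w) = Mul(Rational(-2, 7), w) (Function('H')(w) = Mul(Mul(2, w), Pow(-7, -1)) = Mul(Mul(2, w), Rational(-1, 7)) = Mul(Rational(-2, 7), w))
Mul(Mul(42, -36), Function('H')(Function('J')(-1, 5))) = Mul(Mul(42, -36), Mul(Rational(-2, 7), Add(-2, 5))) = Mul(-1512, Mul(Rational(-2, 7), 3)) = Mul(-1512, Rational(-6, 7)) = 1296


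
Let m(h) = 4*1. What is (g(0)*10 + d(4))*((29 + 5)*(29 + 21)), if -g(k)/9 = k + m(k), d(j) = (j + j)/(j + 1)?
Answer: -609280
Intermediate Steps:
m(h) = 4
d(j) = 2*j/(1 + j) (d(j) = (2*j)/(1 + j) = 2*j/(1 + j))
g(k) = -36 - 9*k (g(k) = -9*(k + 4) = -9*(4 + k) = -36 - 9*k)
(g(0)*10 + d(4))*((29 + 5)*(29 + 21)) = ((-36 - 9*0)*10 + 2*4/(1 + 4))*((29 + 5)*(29 + 21)) = ((-36 + 0)*10 + 2*4/5)*(34*50) = (-36*10 + 2*4*(⅕))*1700 = (-360 + 8/5)*1700 = -1792/5*1700 = -609280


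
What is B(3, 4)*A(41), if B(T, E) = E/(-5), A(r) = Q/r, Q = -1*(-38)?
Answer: -152/205 ≈ -0.74146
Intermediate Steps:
Q = 38
A(r) = 38/r
B(T, E) = -E/5 (B(T, E) = E*(-⅕) = -E/5)
B(3, 4)*A(41) = (-⅕*4)*(38/41) = -152/(5*41) = -⅘*38/41 = -152/205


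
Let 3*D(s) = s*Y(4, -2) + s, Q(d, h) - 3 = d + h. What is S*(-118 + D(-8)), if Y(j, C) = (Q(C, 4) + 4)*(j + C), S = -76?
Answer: 38456/3 ≈ 12819.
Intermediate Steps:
Q(d, h) = 3 + d + h (Q(d, h) = 3 + (d + h) = 3 + d + h)
Y(j, C) = (11 + C)*(C + j) (Y(j, C) = ((3 + C + 4) + 4)*(j + C) = ((7 + C) + 4)*(C + j) = (11 + C)*(C + j))
D(s) = 19*s/3 (D(s) = (s*((-2)**2 + 11*(-2) + 11*4 - 2*4) + s)/3 = (s*(4 - 22 + 44 - 8) + s)/3 = (s*18 + s)/3 = (18*s + s)/3 = (19*s)/3 = 19*s/3)
S*(-118 + D(-8)) = -76*(-118 + (19/3)*(-8)) = -76*(-118 - 152/3) = -76*(-506/3) = 38456/3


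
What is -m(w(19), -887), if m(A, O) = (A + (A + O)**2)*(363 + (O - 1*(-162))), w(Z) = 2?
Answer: 283528174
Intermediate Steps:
m(A, O) = (525 + O)*(A + (A + O)**2) (m(A, O) = (A + (A + O)**2)*(363 + (O + 162)) = (A + (A + O)**2)*(363 + (162 + O)) = (A + (A + O)**2)*(525 + O) = (525 + O)*(A + (A + O)**2))
-m(w(19), -887) = -(525*2 + 525*(2 - 887)**2 + 2*(-887) - 887*(2 - 887)**2) = -(1050 + 525*(-885)**2 - 1774 - 887*(-885)**2) = -(1050 + 525*783225 - 1774 - 887*783225) = -(1050 + 411193125 - 1774 - 694720575) = -1*(-283528174) = 283528174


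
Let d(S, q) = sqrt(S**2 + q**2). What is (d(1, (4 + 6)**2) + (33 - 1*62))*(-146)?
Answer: 4234 - 146*sqrt(10001) ≈ -10367.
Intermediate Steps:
(d(1, (4 + 6)**2) + (33 - 1*62))*(-146) = (sqrt(1**2 + ((4 + 6)**2)**2) + (33 - 1*62))*(-146) = (sqrt(1 + (10**2)**2) + (33 - 62))*(-146) = (sqrt(1 + 100**2) - 29)*(-146) = (sqrt(1 + 10000) - 29)*(-146) = (sqrt(10001) - 29)*(-146) = (-29 + sqrt(10001))*(-146) = 4234 - 146*sqrt(10001)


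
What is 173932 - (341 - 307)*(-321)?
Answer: 184846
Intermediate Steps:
173932 - (341 - 307)*(-321) = 173932 - 34*(-321) = 173932 - 1*(-10914) = 173932 + 10914 = 184846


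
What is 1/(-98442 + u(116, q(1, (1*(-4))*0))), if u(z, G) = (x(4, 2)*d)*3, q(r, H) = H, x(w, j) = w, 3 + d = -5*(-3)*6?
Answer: -1/97398 ≈ -1.0267e-5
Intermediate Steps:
d = 87 (d = -3 - 5*(-3)*6 = -3 + 15*6 = -3 + 90 = 87)
u(z, G) = 1044 (u(z, G) = (4*87)*3 = 348*3 = 1044)
1/(-98442 + u(116, q(1, (1*(-4))*0))) = 1/(-98442 + 1044) = 1/(-97398) = -1/97398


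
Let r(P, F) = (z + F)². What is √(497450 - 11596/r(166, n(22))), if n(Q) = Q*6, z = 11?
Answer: 7*√207598846/143 ≈ 705.30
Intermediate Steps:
n(Q) = 6*Q
r(P, F) = (11 + F)²
√(497450 - 11596/r(166, n(22))) = √(497450 - 11596/(11 + 6*22)²) = √(497450 - 11596/(11 + 132)²) = √(497450 - 11596/(143²)) = √(497450 - 11596/20449) = √(497450 - 11596*1/20449) = √(497450 - 892/1573) = √(782487958/1573) = 7*√207598846/143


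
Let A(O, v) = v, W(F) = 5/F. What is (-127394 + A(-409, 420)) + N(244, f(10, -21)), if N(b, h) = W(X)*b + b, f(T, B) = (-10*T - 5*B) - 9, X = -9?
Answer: -1141790/9 ≈ -1.2687e+5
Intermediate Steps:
f(T, B) = -9 - 10*T - 5*B
N(b, h) = 4*b/9 (N(b, h) = (5/(-9))*b + b = (5*(-1/9))*b + b = -5*b/9 + b = 4*b/9)
(-127394 + A(-409, 420)) + N(244, f(10, -21)) = (-127394 + 420) + (4/9)*244 = -126974 + 976/9 = -1141790/9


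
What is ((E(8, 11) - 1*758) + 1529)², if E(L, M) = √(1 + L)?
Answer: 599076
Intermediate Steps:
((E(8, 11) - 1*758) + 1529)² = ((√(1 + 8) - 1*758) + 1529)² = ((√9 - 758) + 1529)² = ((3 - 758) + 1529)² = (-755 + 1529)² = 774² = 599076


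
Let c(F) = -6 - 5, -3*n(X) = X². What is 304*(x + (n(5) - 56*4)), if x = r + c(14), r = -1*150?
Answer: -358720/3 ≈ -1.1957e+5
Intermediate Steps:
n(X) = -X²/3
c(F) = -11
r = -150
x = -161 (x = -150 - 11 = -161)
304*(x + (n(5) - 56*4)) = 304*(-161 + (-⅓*5² - 56*4)) = 304*(-161 + (-⅓*25 - 224)) = 304*(-161 + (-25/3 - 224)) = 304*(-161 - 697/3) = 304*(-1180/3) = -358720/3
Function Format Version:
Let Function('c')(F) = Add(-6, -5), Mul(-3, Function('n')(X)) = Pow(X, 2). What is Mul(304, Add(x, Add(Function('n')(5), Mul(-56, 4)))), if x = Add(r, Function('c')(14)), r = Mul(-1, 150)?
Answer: Rational(-358720, 3) ≈ -1.1957e+5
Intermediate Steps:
Function('n')(X) = Mul(Rational(-1, 3), Pow(X, 2))
Function('c')(F) = -11
r = -150
x = -161 (x = Add(-150, -11) = -161)
Mul(304, Add(x, Add(Function('n')(5), Mul(-56, 4)))) = Mul(304, Add(-161, Add(Mul(Rational(-1, 3), Pow(5, 2)), Mul(-56, 4)))) = Mul(304, Add(-161, Add(Mul(Rational(-1, 3), 25), -224))) = Mul(304, Add(-161, Add(Rational(-25, 3), -224))) = Mul(304, Add(-161, Rational(-697, 3))) = Mul(304, Rational(-1180, 3)) = Rational(-358720, 3)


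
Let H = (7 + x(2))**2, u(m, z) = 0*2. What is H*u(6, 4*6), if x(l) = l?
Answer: 0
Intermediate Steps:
u(m, z) = 0
H = 81 (H = (7 + 2)**2 = 9**2 = 81)
H*u(6, 4*6) = 81*0 = 0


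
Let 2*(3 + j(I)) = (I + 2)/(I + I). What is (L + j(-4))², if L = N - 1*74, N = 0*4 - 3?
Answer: 408321/64 ≈ 6380.0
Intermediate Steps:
j(I) = -3 + (2 + I)/(4*I) (j(I) = -3 + ((I + 2)/(I + I))/2 = -3 + ((2 + I)/((2*I)))/2 = -3 + ((2 + I)*(1/(2*I)))/2 = -3 + ((2 + I)/(2*I))/2 = -3 + (2 + I)/(4*I))
N = -3 (N = 0 - 3 = -3)
L = -77 (L = -3 - 1*74 = -3 - 74 = -77)
(L + j(-4))² = (-77 + (¼)*(2 - 11*(-4))/(-4))² = (-77 + (¼)*(-¼)*(2 + 44))² = (-77 + (¼)*(-¼)*46)² = (-77 - 23/8)² = (-639/8)² = 408321/64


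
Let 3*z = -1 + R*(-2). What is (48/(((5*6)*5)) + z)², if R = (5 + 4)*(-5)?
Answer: 5058001/5625 ≈ 899.20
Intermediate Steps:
R = -45 (R = 9*(-5) = -45)
z = 89/3 (z = (-1 - 45*(-2))/3 = (-1 + 90)/3 = (⅓)*89 = 89/3 ≈ 29.667)
(48/(((5*6)*5)) + z)² = (48/(((5*6)*5)) + 89/3)² = (48/((30*5)) + 89/3)² = (48/150 + 89/3)² = (48*(1/150) + 89/3)² = (8/25 + 89/3)² = (2249/75)² = 5058001/5625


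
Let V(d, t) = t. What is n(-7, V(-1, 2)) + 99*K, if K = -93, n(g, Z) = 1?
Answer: -9206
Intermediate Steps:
n(-7, V(-1, 2)) + 99*K = 1 + 99*(-93) = 1 - 9207 = -9206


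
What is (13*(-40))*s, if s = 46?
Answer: -23920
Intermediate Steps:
(13*(-40))*s = (13*(-40))*46 = -520*46 = -23920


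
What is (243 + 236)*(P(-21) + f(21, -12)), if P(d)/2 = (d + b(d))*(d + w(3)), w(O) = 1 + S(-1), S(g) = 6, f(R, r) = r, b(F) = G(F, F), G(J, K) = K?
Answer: 557556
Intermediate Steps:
b(F) = F
w(O) = 7 (w(O) = 1 + 6 = 7)
P(d) = 4*d*(7 + d) (P(d) = 2*((d + d)*(d + 7)) = 2*((2*d)*(7 + d)) = 2*(2*d*(7 + d)) = 4*d*(7 + d))
(243 + 236)*(P(-21) + f(21, -12)) = (243 + 236)*(4*(-21)*(7 - 21) - 12) = 479*(4*(-21)*(-14) - 12) = 479*(1176 - 12) = 479*1164 = 557556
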